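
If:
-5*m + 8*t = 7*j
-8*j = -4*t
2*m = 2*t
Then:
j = 0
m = 0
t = 0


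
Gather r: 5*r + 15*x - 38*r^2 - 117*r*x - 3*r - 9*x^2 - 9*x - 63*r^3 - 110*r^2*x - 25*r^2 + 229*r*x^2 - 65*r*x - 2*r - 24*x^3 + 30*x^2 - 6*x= -63*r^3 + r^2*(-110*x - 63) + r*(229*x^2 - 182*x) - 24*x^3 + 21*x^2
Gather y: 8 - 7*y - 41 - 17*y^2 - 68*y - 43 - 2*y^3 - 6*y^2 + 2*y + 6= -2*y^3 - 23*y^2 - 73*y - 70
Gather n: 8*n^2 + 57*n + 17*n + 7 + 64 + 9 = 8*n^2 + 74*n + 80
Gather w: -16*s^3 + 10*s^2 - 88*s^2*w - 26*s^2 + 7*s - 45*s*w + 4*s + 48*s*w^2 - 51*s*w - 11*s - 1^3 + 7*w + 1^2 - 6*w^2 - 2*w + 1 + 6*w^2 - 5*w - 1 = -16*s^3 - 16*s^2 + 48*s*w^2 + w*(-88*s^2 - 96*s)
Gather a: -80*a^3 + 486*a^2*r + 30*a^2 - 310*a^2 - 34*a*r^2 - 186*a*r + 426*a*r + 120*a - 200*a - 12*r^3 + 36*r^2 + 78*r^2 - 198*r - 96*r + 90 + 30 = -80*a^3 + a^2*(486*r - 280) + a*(-34*r^2 + 240*r - 80) - 12*r^3 + 114*r^2 - 294*r + 120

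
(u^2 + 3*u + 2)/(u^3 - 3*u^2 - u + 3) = (u + 2)/(u^2 - 4*u + 3)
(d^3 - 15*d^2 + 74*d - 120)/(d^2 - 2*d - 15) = (d^2 - 10*d + 24)/(d + 3)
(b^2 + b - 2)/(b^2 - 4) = (b - 1)/(b - 2)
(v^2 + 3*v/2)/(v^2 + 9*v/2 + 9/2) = v/(v + 3)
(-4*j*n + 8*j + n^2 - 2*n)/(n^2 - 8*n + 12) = (-4*j + n)/(n - 6)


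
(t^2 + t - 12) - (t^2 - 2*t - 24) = 3*t + 12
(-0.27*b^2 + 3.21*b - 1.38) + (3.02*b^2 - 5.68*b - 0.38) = 2.75*b^2 - 2.47*b - 1.76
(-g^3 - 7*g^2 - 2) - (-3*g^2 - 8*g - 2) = -g^3 - 4*g^2 + 8*g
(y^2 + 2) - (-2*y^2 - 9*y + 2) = 3*y^2 + 9*y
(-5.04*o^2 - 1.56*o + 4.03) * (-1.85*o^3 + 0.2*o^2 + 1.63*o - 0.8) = 9.324*o^5 + 1.878*o^4 - 15.9827*o^3 + 2.2952*o^2 + 7.8169*o - 3.224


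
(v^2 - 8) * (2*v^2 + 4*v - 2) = 2*v^4 + 4*v^3 - 18*v^2 - 32*v + 16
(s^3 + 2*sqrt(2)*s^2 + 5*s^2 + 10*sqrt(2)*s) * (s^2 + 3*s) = s^5 + 2*sqrt(2)*s^4 + 8*s^4 + 15*s^3 + 16*sqrt(2)*s^3 + 30*sqrt(2)*s^2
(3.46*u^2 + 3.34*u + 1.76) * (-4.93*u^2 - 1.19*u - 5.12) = -17.0578*u^4 - 20.5836*u^3 - 30.3666*u^2 - 19.1952*u - 9.0112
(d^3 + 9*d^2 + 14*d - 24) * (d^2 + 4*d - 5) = d^5 + 13*d^4 + 45*d^3 - 13*d^2 - 166*d + 120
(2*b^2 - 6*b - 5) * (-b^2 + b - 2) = -2*b^4 + 8*b^3 - 5*b^2 + 7*b + 10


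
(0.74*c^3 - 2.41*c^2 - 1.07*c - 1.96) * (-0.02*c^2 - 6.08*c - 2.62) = -0.0148*c^5 - 4.451*c^4 + 12.7354*c^3 + 12.859*c^2 + 14.7202*c + 5.1352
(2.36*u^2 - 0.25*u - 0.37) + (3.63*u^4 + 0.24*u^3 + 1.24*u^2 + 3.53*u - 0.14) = 3.63*u^4 + 0.24*u^3 + 3.6*u^2 + 3.28*u - 0.51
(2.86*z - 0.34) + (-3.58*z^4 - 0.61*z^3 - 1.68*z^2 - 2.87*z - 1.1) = -3.58*z^4 - 0.61*z^3 - 1.68*z^2 - 0.0100000000000002*z - 1.44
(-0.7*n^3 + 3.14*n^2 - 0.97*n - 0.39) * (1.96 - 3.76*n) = 2.632*n^4 - 13.1784*n^3 + 9.8016*n^2 - 0.4348*n - 0.7644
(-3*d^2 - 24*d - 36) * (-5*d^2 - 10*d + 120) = 15*d^4 + 150*d^3 + 60*d^2 - 2520*d - 4320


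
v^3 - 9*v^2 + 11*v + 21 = (v - 7)*(v - 3)*(v + 1)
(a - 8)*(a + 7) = a^2 - a - 56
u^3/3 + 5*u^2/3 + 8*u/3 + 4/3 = (u/3 + 1/3)*(u + 2)^2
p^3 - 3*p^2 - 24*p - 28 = (p - 7)*(p + 2)^2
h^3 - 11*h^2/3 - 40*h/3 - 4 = (h - 6)*(h + 1/3)*(h + 2)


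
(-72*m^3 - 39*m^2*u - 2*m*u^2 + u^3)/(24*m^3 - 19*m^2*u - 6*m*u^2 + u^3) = (3*m + u)/(-m + u)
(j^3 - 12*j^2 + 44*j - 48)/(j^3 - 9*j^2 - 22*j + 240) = (j^2 - 6*j + 8)/(j^2 - 3*j - 40)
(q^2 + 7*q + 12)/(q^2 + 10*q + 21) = (q + 4)/(q + 7)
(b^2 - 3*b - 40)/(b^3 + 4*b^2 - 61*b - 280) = 1/(b + 7)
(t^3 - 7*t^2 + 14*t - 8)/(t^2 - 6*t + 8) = t - 1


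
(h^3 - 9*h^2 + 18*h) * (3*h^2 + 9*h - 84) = 3*h^5 - 18*h^4 - 111*h^3 + 918*h^2 - 1512*h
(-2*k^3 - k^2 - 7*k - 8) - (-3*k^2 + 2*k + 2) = -2*k^3 + 2*k^2 - 9*k - 10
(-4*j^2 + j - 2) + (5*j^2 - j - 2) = j^2 - 4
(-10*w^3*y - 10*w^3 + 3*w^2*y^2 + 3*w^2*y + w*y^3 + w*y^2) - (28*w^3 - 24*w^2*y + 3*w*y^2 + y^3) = -10*w^3*y - 38*w^3 + 3*w^2*y^2 + 27*w^2*y + w*y^3 - 2*w*y^2 - y^3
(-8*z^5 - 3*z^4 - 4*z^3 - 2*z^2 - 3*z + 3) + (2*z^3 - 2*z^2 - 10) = -8*z^5 - 3*z^4 - 2*z^3 - 4*z^2 - 3*z - 7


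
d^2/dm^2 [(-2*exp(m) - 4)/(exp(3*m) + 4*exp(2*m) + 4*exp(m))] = 4*(-2*exp(2*m) - 3*exp(m) - 2)*exp(-m)/(exp(3*m) + 6*exp(2*m) + 12*exp(m) + 8)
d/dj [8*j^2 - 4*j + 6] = 16*j - 4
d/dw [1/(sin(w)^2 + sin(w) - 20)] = -(2*sin(w) + 1)*cos(w)/(sin(w)^2 + sin(w) - 20)^2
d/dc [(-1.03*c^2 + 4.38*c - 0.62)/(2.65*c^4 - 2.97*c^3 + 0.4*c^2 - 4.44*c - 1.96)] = (5.459*c^5 - 37.8801*c^4 + 32.5892*c^3 - 2.703*c^2 + 4.5336*c - 11.3376)/(7.0225*c^8 - 15.741*c^7 + 10.9409*c^6 - 25.908*c^5 + 16.1456*c^4 + 8.0904*c^3 + 18.1456*c^2 + 17.4048*c + 3.8416)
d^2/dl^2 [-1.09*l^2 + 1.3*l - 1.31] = -2.18000000000000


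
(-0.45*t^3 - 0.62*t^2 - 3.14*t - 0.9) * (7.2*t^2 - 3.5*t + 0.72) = -3.24*t^5 - 2.889*t^4 - 20.762*t^3 + 4.0636*t^2 + 0.8892*t - 0.648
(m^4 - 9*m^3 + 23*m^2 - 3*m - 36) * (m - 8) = m^5 - 17*m^4 + 95*m^3 - 187*m^2 - 12*m + 288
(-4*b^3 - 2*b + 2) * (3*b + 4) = -12*b^4 - 16*b^3 - 6*b^2 - 2*b + 8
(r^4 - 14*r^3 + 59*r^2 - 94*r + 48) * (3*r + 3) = 3*r^5 - 39*r^4 + 135*r^3 - 105*r^2 - 138*r + 144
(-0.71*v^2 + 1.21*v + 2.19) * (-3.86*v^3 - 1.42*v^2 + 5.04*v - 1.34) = 2.7406*v^5 - 3.6624*v^4 - 13.75*v^3 + 3.94*v^2 + 9.4162*v - 2.9346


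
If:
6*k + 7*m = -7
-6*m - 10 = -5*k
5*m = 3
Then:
No Solution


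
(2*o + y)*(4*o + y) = 8*o^2 + 6*o*y + y^2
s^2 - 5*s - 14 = (s - 7)*(s + 2)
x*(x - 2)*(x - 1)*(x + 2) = x^4 - x^3 - 4*x^2 + 4*x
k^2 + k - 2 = (k - 1)*(k + 2)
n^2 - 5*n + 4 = (n - 4)*(n - 1)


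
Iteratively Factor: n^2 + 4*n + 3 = (n + 1)*(n + 3)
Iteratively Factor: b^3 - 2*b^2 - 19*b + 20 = (b + 4)*(b^2 - 6*b + 5) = (b - 1)*(b + 4)*(b - 5)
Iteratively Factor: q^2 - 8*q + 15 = (q - 5)*(q - 3)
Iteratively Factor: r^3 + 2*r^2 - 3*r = (r - 1)*(r^2 + 3*r) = r*(r - 1)*(r + 3)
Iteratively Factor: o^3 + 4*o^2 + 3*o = (o + 3)*(o^2 + o) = (o + 1)*(o + 3)*(o)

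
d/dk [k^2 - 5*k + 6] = 2*k - 5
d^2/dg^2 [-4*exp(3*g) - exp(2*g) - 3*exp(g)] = (-36*exp(2*g) - 4*exp(g) - 3)*exp(g)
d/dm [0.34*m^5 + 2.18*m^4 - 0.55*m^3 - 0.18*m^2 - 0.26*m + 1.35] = 1.7*m^4 + 8.72*m^3 - 1.65*m^2 - 0.36*m - 0.26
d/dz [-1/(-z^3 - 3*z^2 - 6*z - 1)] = 3*(-z^2 - 2*z - 2)/(z^3 + 3*z^2 + 6*z + 1)^2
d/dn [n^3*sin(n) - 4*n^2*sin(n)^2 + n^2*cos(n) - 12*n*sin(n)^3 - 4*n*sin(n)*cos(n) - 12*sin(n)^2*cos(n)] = n^3*cos(n) + 2*n^2*sin(n) - 4*n^2*sin(2*n) - 7*n*cos(n) + 9*n*cos(3*n) - 4*n - 6*sin(n) - 2*sin(2*n) - 6*sin(3*n)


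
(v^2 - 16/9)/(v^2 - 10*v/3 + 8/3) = (v + 4/3)/(v - 2)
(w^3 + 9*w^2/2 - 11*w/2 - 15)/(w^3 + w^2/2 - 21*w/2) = (2*w^3 + 9*w^2 - 11*w - 30)/(w*(2*w^2 + w - 21))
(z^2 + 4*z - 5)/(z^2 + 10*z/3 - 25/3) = 3*(z - 1)/(3*z - 5)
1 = 1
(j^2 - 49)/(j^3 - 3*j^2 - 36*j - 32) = (49 - j^2)/(-j^3 + 3*j^2 + 36*j + 32)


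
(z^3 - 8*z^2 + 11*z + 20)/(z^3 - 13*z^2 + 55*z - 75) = (z^2 - 3*z - 4)/(z^2 - 8*z + 15)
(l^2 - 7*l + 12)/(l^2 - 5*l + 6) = (l - 4)/(l - 2)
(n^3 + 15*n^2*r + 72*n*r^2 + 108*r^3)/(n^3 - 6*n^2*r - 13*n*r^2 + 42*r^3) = (n^2 + 12*n*r + 36*r^2)/(n^2 - 9*n*r + 14*r^2)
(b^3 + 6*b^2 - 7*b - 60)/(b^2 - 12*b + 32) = (b^3 + 6*b^2 - 7*b - 60)/(b^2 - 12*b + 32)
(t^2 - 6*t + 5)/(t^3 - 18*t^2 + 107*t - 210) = (t - 1)/(t^2 - 13*t + 42)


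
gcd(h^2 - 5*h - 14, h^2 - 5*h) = 1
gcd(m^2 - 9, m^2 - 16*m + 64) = 1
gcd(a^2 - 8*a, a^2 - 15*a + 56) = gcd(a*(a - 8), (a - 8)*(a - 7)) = a - 8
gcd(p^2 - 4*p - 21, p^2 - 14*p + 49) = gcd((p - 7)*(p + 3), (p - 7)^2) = p - 7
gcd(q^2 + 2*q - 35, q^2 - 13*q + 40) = q - 5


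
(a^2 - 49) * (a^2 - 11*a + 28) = a^4 - 11*a^3 - 21*a^2 + 539*a - 1372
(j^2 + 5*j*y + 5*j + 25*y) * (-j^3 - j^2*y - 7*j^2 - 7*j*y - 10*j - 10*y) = -j^5 - 6*j^4*y - 12*j^4 - 5*j^3*y^2 - 72*j^3*y - 45*j^3 - 60*j^2*y^2 - 270*j^2*y - 50*j^2 - 225*j*y^2 - 300*j*y - 250*y^2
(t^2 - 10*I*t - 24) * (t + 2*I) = t^3 - 8*I*t^2 - 4*t - 48*I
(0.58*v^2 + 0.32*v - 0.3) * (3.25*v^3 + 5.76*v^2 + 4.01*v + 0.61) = 1.885*v^5 + 4.3808*v^4 + 3.194*v^3 - 0.0910000000000002*v^2 - 1.0078*v - 0.183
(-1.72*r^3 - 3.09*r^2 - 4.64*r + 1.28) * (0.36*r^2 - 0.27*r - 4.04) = -0.6192*r^5 - 0.648*r^4 + 6.1127*r^3 + 14.1972*r^2 + 18.4*r - 5.1712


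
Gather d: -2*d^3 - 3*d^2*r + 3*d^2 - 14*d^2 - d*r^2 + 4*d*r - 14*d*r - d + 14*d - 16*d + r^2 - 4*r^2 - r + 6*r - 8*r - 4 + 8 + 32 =-2*d^3 + d^2*(-3*r - 11) + d*(-r^2 - 10*r - 3) - 3*r^2 - 3*r + 36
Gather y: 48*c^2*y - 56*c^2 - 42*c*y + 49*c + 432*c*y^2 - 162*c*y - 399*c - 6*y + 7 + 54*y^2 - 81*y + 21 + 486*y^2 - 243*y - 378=-56*c^2 - 350*c + y^2*(432*c + 540) + y*(48*c^2 - 204*c - 330) - 350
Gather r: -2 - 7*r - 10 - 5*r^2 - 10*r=-5*r^2 - 17*r - 12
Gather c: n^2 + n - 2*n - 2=n^2 - n - 2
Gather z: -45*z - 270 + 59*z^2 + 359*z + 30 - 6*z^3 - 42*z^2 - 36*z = -6*z^3 + 17*z^2 + 278*z - 240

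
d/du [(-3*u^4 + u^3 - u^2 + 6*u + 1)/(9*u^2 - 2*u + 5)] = (-54*u^5 + 27*u^4 - 64*u^3 - 37*u^2 - 28*u + 32)/(81*u^4 - 36*u^3 + 94*u^2 - 20*u + 25)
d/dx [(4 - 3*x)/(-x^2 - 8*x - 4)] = (-3*x^2 + 8*x + 44)/(x^4 + 16*x^3 + 72*x^2 + 64*x + 16)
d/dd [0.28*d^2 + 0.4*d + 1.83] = 0.56*d + 0.4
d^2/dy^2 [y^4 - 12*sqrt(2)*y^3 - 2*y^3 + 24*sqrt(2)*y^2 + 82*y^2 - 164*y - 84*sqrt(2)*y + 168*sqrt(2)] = 12*y^2 - 72*sqrt(2)*y - 12*y + 48*sqrt(2) + 164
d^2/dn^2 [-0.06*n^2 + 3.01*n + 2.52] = -0.120000000000000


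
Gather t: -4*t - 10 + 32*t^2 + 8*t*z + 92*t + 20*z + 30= 32*t^2 + t*(8*z + 88) + 20*z + 20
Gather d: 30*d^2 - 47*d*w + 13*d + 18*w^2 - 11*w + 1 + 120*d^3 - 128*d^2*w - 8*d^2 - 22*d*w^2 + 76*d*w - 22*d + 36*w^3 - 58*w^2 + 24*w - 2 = 120*d^3 + d^2*(22 - 128*w) + d*(-22*w^2 + 29*w - 9) + 36*w^3 - 40*w^2 + 13*w - 1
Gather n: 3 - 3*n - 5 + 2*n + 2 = -n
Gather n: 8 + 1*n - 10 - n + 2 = 0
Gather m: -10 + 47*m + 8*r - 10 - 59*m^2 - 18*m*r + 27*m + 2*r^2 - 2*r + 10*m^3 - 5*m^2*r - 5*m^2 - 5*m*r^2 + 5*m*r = 10*m^3 + m^2*(-5*r - 64) + m*(-5*r^2 - 13*r + 74) + 2*r^2 + 6*r - 20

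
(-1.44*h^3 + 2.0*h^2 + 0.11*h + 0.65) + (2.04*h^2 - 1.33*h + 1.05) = -1.44*h^3 + 4.04*h^2 - 1.22*h + 1.7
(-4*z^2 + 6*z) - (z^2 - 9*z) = -5*z^2 + 15*z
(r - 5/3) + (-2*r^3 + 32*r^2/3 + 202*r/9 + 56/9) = -2*r^3 + 32*r^2/3 + 211*r/9 + 41/9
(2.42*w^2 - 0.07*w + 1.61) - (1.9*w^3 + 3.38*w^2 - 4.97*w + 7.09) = -1.9*w^3 - 0.96*w^2 + 4.9*w - 5.48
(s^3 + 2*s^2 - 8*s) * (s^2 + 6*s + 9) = s^5 + 8*s^4 + 13*s^3 - 30*s^2 - 72*s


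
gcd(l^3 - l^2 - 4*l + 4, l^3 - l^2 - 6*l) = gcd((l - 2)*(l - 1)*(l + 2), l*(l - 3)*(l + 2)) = l + 2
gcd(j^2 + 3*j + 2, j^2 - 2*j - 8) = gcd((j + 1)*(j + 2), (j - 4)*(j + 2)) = j + 2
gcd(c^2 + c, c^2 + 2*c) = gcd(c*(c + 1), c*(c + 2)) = c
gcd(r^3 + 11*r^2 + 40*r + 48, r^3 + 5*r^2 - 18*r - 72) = r + 3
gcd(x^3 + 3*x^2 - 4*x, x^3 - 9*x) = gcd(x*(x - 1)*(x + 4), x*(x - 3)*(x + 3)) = x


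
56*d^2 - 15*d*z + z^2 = (-8*d + z)*(-7*d + z)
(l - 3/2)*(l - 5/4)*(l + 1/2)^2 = l^4 - 7*l^3/4 - 5*l^2/8 + 19*l/16 + 15/32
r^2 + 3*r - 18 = (r - 3)*(r + 6)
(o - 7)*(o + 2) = o^2 - 5*o - 14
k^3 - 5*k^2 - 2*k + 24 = (k - 4)*(k - 3)*(k + 2)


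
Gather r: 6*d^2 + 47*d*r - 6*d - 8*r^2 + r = 6*d^2 - 6*d - 8*r^2 + r*(47*d + 1)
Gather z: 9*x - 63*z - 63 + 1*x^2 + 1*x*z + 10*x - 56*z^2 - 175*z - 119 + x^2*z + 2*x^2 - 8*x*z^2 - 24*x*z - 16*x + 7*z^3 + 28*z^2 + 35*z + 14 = 3*x^2 + 3*x + 7*z^3 + z^2*(-8*x - 28) + z*(x^2 - 23*x - 203) - 168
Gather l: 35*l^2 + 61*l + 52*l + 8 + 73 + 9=35*l^2 + 113*l + 90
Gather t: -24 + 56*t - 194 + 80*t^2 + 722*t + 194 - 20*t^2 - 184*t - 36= 60*t^2 + 594*t - 60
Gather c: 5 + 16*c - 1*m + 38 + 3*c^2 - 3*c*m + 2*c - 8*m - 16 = 3*c^2 + c*(18 - 3*m) - 9*m + 27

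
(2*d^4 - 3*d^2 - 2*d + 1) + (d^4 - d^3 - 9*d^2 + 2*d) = 3*d^4 - d^3 - 12*d^2 + 1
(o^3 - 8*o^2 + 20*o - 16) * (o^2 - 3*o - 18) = o^5 - 11*o^4 + 26*o^3 + 68*o^2 - 312*o + 288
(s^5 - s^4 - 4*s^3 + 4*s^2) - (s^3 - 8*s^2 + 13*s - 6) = s^5 - s^4 - 5*s^3 + 12*s^2 - 13*s + 6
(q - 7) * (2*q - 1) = 2*q^2 - 15*q + 7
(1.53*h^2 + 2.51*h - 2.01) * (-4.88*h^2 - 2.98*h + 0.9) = -7.4664*h^4 - 16.8082*h^3 + 3.706*h^2 + 8.2488*h - 1.809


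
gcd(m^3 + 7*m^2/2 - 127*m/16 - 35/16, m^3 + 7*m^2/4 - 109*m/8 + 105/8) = m^2 + 13*m/4 - 35/4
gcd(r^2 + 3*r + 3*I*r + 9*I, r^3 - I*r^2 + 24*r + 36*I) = r + 3*I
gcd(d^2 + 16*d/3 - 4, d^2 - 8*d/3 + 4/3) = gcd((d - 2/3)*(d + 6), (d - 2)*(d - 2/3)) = d - 2/3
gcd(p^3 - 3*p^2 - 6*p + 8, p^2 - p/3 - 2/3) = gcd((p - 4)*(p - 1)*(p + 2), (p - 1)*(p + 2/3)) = p - 1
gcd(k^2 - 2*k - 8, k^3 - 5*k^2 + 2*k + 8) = k - 4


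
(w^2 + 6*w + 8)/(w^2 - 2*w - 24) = (w + 2)/(w - 6)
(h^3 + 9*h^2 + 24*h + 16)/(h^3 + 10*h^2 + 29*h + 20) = (h + 4)/(h + 5)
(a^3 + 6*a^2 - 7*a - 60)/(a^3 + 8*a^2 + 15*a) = (a^2 + a - 12)/(a*(a + 3))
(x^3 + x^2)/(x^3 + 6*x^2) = (x + 1)/(x + 6)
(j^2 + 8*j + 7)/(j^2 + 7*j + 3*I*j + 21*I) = (j + 1)/(j + 3*I)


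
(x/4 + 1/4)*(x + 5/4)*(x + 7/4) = x^3/4 + x^2 + 83*x/64 + 35/64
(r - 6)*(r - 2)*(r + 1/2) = r^3 - 15*r^2/2 + 8*r + 6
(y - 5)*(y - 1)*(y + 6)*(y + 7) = y^4 + 7*y^3 - 31*y^2 - 187*y + 210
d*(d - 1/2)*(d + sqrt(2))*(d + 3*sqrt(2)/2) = d^4 - d^3/2 + 5*sqrt(2)*d^3/2 - 5*sqrt(2)*d^2/4 + 3*d^2 - 3*d/2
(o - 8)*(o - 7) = o^2 - 15*o + 56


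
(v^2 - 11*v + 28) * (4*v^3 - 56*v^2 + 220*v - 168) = 4*v^5 - 100*v^4 + 948*v^3 - 4156*v^2 + 8008*v - 4704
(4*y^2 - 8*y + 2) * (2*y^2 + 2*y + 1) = 8*y^4 - 8*y^3 - 8*y^2 - 4*y + 2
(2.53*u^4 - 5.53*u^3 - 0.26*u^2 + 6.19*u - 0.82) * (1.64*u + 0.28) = 4.1492*u^5 - 8.3608*u^4 - 1.9748*u^3 + 10.0788*u^2 + 0.388400000000001*u - 0.2296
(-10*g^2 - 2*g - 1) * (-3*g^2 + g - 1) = 30*g^4 - 4*g^3 + 11*g^2 + g + 1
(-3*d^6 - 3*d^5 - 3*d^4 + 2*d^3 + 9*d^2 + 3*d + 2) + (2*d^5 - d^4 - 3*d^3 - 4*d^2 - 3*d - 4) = -3*d^6 - d^5 - 4*d^4 - d^3 + 5*d^2 - 2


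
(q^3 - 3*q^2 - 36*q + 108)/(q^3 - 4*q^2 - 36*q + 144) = (q - 3)/(q - 4)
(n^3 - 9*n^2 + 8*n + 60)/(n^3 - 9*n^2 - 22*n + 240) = (n^2 - 3*n - 10)/(n^2 - 3*n - 40)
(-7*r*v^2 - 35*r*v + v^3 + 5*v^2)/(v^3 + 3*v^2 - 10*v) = (-7*r + v)/(v - 2)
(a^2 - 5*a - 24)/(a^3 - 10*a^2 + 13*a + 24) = (a + 3)/(a^2 - 2*a - 3)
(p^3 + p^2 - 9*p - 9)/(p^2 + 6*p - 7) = (p^3 + p^2 - 9*p - 9)/(p^2 + 6*p - 7)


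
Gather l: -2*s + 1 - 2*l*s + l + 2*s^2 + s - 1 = l*(1 - 2*s) + 2*s^2 - s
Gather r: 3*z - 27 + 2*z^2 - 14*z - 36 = 2*z^2 - 11*z - 63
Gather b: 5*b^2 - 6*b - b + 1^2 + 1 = 5*b^2 - 7*b + 2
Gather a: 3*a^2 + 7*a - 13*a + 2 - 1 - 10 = 3*a^2 - 6*a - 9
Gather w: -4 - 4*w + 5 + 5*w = w + 1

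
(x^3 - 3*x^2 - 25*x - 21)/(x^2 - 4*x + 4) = (x^3 - 3*x^2 - 25*x - 21)/(x^2 - 4*x + 4)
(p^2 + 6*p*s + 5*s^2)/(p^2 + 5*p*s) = (p + s)/p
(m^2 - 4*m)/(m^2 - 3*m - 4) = m/(m + 1)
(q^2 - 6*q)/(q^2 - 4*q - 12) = q/(q + 2)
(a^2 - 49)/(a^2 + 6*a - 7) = (a - 7)/(a - 1)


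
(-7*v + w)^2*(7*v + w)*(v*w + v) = 343*v^4*w + 343*v^4 - 49*v^3*w^2 - 49*v^3*w - 7*v^2*w^3 - 7*v^2*w^2 + v*w^4 + v*w^3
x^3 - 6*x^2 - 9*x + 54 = (x - 6)*(x - 3)*(x + 3)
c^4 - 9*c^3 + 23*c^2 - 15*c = c*(c - 5)*(c - 3)*(c - 1)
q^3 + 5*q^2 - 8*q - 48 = (q - 3)*(q + 4)^2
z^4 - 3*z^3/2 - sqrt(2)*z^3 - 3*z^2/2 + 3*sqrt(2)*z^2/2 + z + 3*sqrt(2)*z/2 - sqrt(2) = (z - 2)*(z - 1/2)*(z + 1)*(z - sqrt(2))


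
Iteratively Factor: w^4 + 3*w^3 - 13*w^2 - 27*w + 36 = (w - 3)*(w^3 + 6*w^2 + 5*w - 12) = (w - 3)*(w + 4)*(w^2 + 2*w - 3) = (w - 3)*(w + 3)*(w + 4)*(w - 1)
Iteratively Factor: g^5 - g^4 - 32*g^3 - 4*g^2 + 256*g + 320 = (g - 4)*(g^4 + 3*g^3 - 20*g^2 - 84*g - 80) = (g - 4)*(g + 4)*(g^3 - g^2 - 16*g - 20) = (g - 4)*(g + 2)*(g + 4)*(g^2 - 3*g - 10) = (g - 4)*(g + 2)^2*(g + 4)*(g - 5)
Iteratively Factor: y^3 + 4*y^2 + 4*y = (y)*(y^2 + 4*y + 4) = y*(y + 2)*(y + 2)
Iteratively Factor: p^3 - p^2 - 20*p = (p)*(p^2 - p - 20) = p*(p - 5)*(p + 4)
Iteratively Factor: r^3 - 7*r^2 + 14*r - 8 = (r - 2)*(r^2 - 5*r + 4) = (r - 2)*(r - 1)*(r - 4)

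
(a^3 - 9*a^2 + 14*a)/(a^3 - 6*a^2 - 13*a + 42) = a/(a + 3)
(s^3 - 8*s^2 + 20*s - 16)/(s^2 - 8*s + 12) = (s^2 - 6*s + 8)/(s - 6)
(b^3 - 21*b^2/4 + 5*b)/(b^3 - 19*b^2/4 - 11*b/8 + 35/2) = 2*b*(4*b - 5)/(8*b^2 - 6*b - 35)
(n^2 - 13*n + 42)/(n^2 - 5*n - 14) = (n - 6)/(n + 2)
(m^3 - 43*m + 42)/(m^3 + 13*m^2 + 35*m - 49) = (m - 6)/(m + 7)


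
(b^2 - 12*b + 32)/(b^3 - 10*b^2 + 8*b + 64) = 1/(b + 2)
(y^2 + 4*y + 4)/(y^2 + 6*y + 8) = (y + 2)/(y + 4)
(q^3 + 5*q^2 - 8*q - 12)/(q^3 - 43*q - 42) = (q - 2)/(q - 7)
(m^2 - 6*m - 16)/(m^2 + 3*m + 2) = (m - 8)/(m + 1)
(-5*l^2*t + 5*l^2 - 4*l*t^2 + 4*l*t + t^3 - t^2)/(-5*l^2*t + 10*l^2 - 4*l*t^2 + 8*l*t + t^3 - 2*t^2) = (t - 1)/(t - 2)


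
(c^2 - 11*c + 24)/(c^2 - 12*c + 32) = (c - 3)/(c - 4)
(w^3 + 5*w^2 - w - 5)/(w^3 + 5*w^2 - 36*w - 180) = (w^2 - 1)/(w^2 - 36)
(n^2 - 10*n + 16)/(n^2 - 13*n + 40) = (n - 2)/(n - 5)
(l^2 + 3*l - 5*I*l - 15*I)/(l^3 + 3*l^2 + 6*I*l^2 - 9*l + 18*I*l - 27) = (l - 5*I)/(l^2 + 6*I*l - 9)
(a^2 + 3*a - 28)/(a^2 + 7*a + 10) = (a^2 + 3*a - 28)/(a^2 + 7*a + 10)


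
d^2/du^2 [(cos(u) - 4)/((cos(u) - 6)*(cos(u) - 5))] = (5*(1 - cos(u)^2)^2 - cos(u)^5 + 50*cos(u)^3 - 340*cos(u)^2 + 504*cos(u) - 73)/((cos(u) - 6)^3*(cos(u) - 5)^3)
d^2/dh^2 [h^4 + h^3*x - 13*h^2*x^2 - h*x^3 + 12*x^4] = 12*h^2 + 6*h*x - 26*x^2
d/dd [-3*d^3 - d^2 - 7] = d*(-9*d - 2)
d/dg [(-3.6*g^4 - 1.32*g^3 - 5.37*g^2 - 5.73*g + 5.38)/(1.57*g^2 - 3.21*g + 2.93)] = (-11.304*g^5 + 32.5956*g^4 - 33.7176*g^3 + 14.631*g^2 - 48.3614*g + 0.480899999999998)/(2.4649*g^4 - 10.0794*g^3 + 19.5043*g^2 - 18.8106*g + 8.5849)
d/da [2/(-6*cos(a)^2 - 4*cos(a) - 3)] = -8*(3*cos(a) + 1)*sin(a)/(6*cos(a)^2 + 4*cos(a) + 3)^2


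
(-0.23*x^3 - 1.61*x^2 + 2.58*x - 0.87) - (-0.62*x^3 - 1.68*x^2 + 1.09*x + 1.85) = 0.39*x^3 + 0.0699999999999998*x^2 + 1.49*x - 2.72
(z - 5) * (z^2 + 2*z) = z^3 - 3*z^2 - 10*z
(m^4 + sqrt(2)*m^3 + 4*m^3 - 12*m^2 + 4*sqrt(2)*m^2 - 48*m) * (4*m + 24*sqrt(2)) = 4*m^5 + 16*m^4 + 28*sqrt(2)*m^4 + 112*sqrt(2)*m^3 - 288*sqrt(2)*m^2 - 1152*sqrt(2)*m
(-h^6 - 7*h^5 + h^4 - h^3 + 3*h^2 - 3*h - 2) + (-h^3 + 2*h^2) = -h^6 - 7*h^5 + h^4 - 2*h^3 + 5*h^2 - 3*h - 2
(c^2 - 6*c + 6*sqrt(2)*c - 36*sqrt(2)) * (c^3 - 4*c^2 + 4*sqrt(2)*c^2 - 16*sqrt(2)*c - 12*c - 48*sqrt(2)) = c^5 - 10*c^4 + 10*sqrt(2)*c^4 - 100*sqrt(2)*c^3 + 60*c^3 - 408*c^2 + 120*sqrt(2)*c^2 + 576*c + 720*sqrt(2)*c + 3456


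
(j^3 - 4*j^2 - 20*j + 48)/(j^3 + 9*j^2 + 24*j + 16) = (j^2 - 8*j + 12)/(j^2 + 5*j + 4)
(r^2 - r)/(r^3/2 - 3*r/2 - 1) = 2*r*(1 - r)/(-r^3 + 3*r + 2)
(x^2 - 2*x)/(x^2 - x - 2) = x/(x + 1)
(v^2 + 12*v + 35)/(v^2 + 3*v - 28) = (v + 5)/(v - 4)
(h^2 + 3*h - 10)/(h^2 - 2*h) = (h + 5)/h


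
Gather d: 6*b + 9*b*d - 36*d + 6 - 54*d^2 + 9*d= 6*b - 54*d^2 + d*(9*b - 27) + 6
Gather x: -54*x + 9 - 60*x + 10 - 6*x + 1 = 20 - 120*x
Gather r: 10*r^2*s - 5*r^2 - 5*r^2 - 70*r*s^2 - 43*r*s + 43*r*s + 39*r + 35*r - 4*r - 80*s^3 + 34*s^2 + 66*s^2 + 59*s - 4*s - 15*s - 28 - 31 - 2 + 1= r^2*(10*s - 10) + r*(70 - 70*s^2) - 80*s^3 + 100*s^2 + 40*s - 60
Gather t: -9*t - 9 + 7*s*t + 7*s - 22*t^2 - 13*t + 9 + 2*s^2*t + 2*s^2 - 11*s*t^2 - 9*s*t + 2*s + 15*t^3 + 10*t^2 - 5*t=2*s^2 + 9*s + 15*t^3 + t^2*(-11*s - 12) + t*(2*s^2 - 2*s - 27)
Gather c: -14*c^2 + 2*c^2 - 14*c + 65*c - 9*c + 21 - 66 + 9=-12*c^2 + 42*c - 36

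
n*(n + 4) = n^2 + 4*n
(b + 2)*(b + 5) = b^2 + 7*b + 10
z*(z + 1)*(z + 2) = z^3 + 3*z^2 + 2*z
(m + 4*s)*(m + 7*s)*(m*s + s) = m^3*s + 11*m^2*s^2 + m^2*s + 28*m*s^3 + 11*m*s^2 + 28*s^3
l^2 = l^2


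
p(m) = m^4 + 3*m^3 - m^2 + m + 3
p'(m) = 4*m^3 + 9*m^2 - 2*m + 1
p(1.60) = 20.88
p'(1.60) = 37.22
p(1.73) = 26.23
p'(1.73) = 45.19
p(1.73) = 26.23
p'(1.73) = 45.19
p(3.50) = 272.94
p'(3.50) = 275.75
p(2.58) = 94.75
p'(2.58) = 124.44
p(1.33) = 12.75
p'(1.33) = 23.67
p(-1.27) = -3.43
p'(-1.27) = 9.86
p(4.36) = 598.36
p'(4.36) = 494.89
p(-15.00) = 40263.00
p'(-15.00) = -11444.00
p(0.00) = 3.00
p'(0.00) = 1.00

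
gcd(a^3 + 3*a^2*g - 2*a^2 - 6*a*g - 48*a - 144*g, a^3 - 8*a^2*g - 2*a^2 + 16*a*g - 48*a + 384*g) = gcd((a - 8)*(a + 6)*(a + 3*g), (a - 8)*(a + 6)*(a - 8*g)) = a^2 - 2*a - 48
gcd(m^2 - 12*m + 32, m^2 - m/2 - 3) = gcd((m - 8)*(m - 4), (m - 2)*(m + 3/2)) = 1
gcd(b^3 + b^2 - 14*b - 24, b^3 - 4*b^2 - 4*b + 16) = b^2 - 2*b - 8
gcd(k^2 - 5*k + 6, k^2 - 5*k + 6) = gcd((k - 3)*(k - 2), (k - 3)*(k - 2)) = k^2 - 5*k + 6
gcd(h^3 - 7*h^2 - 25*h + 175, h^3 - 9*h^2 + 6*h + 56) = h - 7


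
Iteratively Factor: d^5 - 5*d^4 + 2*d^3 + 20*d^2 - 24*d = (d - 3)*(d^4 - 2*d^3 - 4*d^2 + 8*d) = d*(d - 3)*(d^3 - 2*d^2 - 4*d + 8) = d*(d - 3)*(d - 2)*(d^2 - 4) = d*(d - 3)*(d - 2)*(d + 2)*(d - 2)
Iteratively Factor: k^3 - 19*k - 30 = (k + 2)*(k^2 - 2*k - 15) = (k - 5)*(k + 2)*(k + 3)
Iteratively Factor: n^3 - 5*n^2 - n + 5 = (n - 5)*(n^2 - 1) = (n - 5)*(n + 1)*(n - 1)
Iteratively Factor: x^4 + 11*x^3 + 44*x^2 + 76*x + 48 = (x + 2)*(x^3 + 9*x^2 + 26*x + 24) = (x + 2)^2*(x^2 + 7*x + 12) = (x + 2)^2*(x + 4)*(x + 3)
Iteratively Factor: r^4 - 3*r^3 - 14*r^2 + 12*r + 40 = (r - 2)*(r^3 - r^2 - 16*r - 20) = (r - 5)*(r - 2)*(r^2 + 4*r + 4) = (r - 5)*(r - 2)*(r + 2)*(r + 2)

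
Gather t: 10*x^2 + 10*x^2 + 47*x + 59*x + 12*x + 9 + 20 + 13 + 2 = 20*x^2 + 118*x + 44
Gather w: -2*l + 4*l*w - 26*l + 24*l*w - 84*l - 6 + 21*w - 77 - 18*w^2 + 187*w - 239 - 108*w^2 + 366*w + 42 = -112*l - 126*w^2 + w*(28*l + 574) - 280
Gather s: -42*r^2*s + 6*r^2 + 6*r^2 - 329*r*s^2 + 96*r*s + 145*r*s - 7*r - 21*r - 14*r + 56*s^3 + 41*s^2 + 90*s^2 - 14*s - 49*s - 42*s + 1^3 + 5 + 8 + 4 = 12*r^2 - 42*r + 56*s^3 + s^2*(131 - 329*r) + s*(-42*r^2 + 241*r - 105) + 18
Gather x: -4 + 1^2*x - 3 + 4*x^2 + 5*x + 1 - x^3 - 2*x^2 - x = -x^3 + 2*x^2 + 5*x - 6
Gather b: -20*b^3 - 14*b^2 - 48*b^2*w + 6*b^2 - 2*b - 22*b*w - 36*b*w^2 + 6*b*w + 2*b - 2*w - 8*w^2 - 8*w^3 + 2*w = -20*b^3 + b^2*(-48*w - 8) + b*(-36*w^2 - 16*w) - 8*w^3 - 8*w^2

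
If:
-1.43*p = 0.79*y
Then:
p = -0.552447552447552*y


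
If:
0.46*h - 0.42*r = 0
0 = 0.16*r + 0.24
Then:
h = -1.37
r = -1.50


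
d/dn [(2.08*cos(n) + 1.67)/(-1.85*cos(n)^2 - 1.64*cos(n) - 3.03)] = (-3.848*cos(n)^2 - 6.179*cos(n) + 3.5636)*sin(n)/(3.4225*cos(n)^4 + 6.068*cos(n)^3 + 13.9006*cos(n)^2 + 9.9384*cos(n) + 9.1809)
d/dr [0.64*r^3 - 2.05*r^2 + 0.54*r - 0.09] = 1.92*r^2 - 4.1*r + 0.54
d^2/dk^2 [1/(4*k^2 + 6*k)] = (-2*k*(2*k + 3) + (4*k + 3)^2)/(k^3*(2*k + 3)^3)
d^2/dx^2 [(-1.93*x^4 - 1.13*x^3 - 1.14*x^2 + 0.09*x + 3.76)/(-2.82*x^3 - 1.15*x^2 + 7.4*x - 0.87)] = (96.4576219999997*x^6 + 10.234572*x^5 + 394.612098*x^4 - 296.155604*x^3 + 410.632896*x^2 + 253.006356*x - 403.704548)/(22.425768*x^9 + 27.43578*x^8 - 165.35493*x^7 - 121.712561*x^6 + 450.83856*x^5 + 83.442765*x^4 - 443.242826*x^3 + 145.534905*x^2 - 16.80318*x + 0.658503)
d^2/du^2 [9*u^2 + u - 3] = 18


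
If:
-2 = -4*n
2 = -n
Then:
No Solution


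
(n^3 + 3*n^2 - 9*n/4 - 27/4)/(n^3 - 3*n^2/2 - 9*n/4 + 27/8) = 2*(n + 3)/(2*n - 3)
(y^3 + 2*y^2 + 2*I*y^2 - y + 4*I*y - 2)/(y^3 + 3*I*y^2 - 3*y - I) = (y + 2)/(y + I)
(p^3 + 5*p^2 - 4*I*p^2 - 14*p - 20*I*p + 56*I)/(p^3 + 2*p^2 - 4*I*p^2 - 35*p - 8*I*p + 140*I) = (p - 2)/(p - 5)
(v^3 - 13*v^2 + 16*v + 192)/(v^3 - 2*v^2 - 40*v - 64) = (v^2 - 5*v - 24)/(v^2 + 6*v + 8)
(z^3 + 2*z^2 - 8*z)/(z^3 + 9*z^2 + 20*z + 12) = z*(z^2 + 2*z - 8)/(z^3 + 9*z^2 + 20*z + 12)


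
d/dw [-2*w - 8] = -2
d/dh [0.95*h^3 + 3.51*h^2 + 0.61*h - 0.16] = 2.85*h^2 + 7.02*h + 0.61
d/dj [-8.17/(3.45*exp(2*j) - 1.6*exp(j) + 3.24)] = (56.373*exp(j) - 13.072)*exp(j)/(3.45*exp(2*j) - 1.6*exp(j) + 3.24)^2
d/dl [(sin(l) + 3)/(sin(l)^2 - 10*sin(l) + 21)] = (-6*sin(l) + cos(l)^2 + 50)*cos(l)/(sin(l)^2 - 10*sin(l) + 21)^2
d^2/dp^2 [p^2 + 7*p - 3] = 2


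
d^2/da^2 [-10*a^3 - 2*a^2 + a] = -60*a - 4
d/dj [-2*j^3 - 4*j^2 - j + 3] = -6*j^2 - 8*j - 1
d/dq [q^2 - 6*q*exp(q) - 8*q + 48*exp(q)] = -6*q*exp(q) + 2*q + 42*exp(q) - 8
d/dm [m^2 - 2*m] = 2*m - 2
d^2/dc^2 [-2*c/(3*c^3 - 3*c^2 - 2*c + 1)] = 4*(-c*(-9*c^2 + 6*c + 2)^2 + (9*c^2 + 3*c*(3*c - 1) - 6*c - 2)*(3*c^3 - 3*c^2 - 2*c + 1))/(3*c^3 - 3*c^2 - 2*c + 1)^3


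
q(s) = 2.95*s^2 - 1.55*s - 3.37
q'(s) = 5.9*s - 1.55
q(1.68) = 2.35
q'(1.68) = 8.36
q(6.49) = 110.82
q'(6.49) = 36.74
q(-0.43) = -2.16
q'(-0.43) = -4.09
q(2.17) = 7.16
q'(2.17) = 11.25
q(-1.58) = 6.44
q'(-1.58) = -10.87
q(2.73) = 14.38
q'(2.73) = 14.56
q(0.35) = -3.55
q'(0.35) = 0.52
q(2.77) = 14.97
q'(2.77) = 14.79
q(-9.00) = 249.53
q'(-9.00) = -54.65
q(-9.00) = 249.53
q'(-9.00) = -54.65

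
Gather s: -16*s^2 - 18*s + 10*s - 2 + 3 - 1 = -16*s^2 - 8*s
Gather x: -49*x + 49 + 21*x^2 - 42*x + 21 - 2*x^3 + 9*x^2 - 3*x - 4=-2*x^3 + 30*x^2 - 94*x + 66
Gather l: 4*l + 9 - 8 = 4*l + 1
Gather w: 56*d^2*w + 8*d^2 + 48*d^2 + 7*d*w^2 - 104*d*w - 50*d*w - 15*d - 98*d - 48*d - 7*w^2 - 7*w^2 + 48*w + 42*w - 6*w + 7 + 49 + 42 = 56*d^2 - 161*d + w^2*(7*d - 14) + w*(56*d^2 - 154*d + 84) + 98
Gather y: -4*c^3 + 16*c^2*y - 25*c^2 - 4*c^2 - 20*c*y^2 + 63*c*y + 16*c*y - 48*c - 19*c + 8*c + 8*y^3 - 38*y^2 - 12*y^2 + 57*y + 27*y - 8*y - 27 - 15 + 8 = -4*c^3 - 29*c^2 - 59*c + 8*y^3 + y^2*(-20*c - 50) + y*(16*c^2 + 79*c + 76) - 34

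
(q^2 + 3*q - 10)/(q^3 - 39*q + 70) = (q + 5)/(q^2 + 2*q - 35)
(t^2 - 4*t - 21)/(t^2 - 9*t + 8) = (t^2 - 4*t - 21)/(t^2 - 9*t + 8)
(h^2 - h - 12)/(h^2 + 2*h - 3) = (h - 4)/(h - 1)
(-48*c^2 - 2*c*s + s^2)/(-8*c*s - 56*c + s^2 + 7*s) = (6*c + s)/(s + 7)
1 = 1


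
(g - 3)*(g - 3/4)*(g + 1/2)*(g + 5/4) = g^4 - 2*g^3 - 59*g^2/16 + 51*g/32 + 45/32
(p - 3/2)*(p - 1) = p^2 - 5*p/2 + 3/2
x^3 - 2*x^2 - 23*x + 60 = (x - 4)*(x - 3)*(x + 5)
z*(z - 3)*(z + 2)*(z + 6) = z^4 + 5*z^3 - 12*z^2 - 36*z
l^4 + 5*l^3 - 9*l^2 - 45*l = l*(l - 3)*(l + 3)*(l + 5)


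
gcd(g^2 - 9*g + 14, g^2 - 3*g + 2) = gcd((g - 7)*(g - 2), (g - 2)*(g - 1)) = g - 2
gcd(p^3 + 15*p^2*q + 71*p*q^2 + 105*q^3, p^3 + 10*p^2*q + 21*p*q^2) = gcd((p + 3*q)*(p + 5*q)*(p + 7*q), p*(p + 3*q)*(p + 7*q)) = p^2 + 10*p*q + 21*q^2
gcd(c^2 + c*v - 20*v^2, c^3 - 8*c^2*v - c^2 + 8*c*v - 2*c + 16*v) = 1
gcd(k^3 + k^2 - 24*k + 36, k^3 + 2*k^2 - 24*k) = k + 6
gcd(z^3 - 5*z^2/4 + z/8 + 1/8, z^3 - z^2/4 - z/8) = z^2 - z/4 - 1/8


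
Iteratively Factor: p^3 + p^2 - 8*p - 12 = (p - 3)*(p^2 + 4*p + 4) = (p - 3)*(p + 2)*(p + 2)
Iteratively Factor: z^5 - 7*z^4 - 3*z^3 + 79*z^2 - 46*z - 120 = (z + 3)*(z^4 - 10*z^3 + 27*z^2 - 2*z - 40) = (z - 2)*(z + 3)*(z^3 - 8*z^2 + 11*z + 20) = (z - 5)*(z - 2)*(z + 3)*(z^2 - 3*z - 4) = (z - 5)*(z - 4)*(z - 2)*(z + 3)*(z + 1)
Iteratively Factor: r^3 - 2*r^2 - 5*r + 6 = (r - 1)*(r^2 - r - 6) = (r - 1)*(r + 2)*(r - 3)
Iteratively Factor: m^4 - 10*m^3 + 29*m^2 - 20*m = (m)*(m^3 - 10*m^2 + 29*m - 20) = m*(m - 1)*(m^2 - 9*m + 20) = m*(m - 4)*(m - 1)*(m - 5)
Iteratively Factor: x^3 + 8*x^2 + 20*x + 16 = (x + 2)*(x^2 + 6*x + 8) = (x + 2)*(x + 4)*(x + 2)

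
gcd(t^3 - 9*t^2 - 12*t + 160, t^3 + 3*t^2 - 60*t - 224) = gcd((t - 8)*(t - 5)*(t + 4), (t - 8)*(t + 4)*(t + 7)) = t^2 - 4*t - 32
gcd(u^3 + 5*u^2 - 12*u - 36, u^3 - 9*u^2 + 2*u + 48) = u^2 - u - 6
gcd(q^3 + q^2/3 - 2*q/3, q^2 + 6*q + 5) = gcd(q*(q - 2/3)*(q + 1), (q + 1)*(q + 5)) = q + 1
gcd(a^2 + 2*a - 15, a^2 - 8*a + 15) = a - 3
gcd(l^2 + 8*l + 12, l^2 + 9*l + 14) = l + 2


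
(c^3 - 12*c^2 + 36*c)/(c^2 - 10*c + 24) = c*(c - 6)/(c - 4)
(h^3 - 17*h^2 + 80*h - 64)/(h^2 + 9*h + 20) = (h^3 - 17*h^2 + 80*h - 64)/(h^2 + 9*h + 20)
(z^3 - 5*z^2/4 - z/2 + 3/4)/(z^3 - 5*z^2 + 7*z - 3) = (z + 3/4)/(z - 3)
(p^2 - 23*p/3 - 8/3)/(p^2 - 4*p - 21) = (-3*p^2 + 23*p + 8)/(3*(-p^2 + 4*p + 21))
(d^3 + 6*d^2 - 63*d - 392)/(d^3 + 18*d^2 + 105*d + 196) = (d - 8)/(d + 4)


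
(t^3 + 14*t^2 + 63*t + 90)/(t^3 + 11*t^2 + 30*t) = (t + 3)/t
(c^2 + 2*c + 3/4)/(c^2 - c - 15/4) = (2*c + 1)/(2*c - 5)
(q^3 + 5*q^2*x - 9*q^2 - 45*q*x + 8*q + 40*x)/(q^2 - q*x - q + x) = (-q^2 - 5*q*x + 8*q + 40*x)/(-q + x)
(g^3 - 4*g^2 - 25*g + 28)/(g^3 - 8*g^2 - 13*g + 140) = (g - 1)/(g - 5)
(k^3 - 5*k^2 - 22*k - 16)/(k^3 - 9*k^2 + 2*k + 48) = (k + 1)/(k - 3)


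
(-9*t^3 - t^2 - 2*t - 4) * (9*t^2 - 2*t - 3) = -81*t^5 + 9*t^4 + 11*t^3 - 29*t^2 + 14*t + 12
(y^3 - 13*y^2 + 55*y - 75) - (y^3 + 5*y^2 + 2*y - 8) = -18*y^2 + 53*y - 67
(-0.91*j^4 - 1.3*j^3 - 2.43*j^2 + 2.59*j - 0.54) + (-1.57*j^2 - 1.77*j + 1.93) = -0.91*j^4 - 1.3*j^3 - 4.0*j^2 + 0.82*j + 1.39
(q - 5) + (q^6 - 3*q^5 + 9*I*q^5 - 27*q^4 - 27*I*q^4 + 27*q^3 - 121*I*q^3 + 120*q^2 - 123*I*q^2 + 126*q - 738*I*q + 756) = q^6 - 3*q^5 + 9*I*q^5 - 27*q^4 - 27*I*q^4 + 27*q^3 - 121*I*q^3 + 120*q^2 - 123*I*q^2 + 127*q - 738*I*q + 751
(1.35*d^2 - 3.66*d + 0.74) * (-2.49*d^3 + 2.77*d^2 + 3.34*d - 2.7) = -3.3615*d^5 + 12.8529*d^4 - 7.4718*d^3 - 13.8196*d^2 + 12.3536*d - 1.998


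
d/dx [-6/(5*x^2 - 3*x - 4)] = 6*(10*x - 3)/(-5*x^2 + 3*x + 4)^2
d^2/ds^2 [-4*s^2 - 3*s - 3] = -8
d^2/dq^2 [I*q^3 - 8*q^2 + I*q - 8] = 6*I*q - 16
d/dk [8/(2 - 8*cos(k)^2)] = -32*sin(k)*cos(k)/(4*cos(k)^2 - 1)^2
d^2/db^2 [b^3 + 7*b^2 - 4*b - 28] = 6*b + 14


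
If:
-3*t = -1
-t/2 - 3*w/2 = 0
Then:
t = 1/3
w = -1/9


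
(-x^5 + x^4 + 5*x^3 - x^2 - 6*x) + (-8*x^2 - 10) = -x^5 + x^4 + 5*x^3 - 9*x^2 - 6*x - 10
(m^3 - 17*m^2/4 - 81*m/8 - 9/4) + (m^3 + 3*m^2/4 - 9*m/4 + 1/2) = 2*m^3 - 7*m^2/2 - 99*m/8 - 7/4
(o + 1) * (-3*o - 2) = -3*o^2 - 5*o - 2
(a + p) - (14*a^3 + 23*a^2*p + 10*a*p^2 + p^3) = -14*a^3 - 23*a^2*p - 10*a*p^2 + a - p^3 + p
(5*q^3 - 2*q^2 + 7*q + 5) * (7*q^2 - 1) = 35*q^5 - 14*q^4 + 44*q^3 + 37*q^2 - 7*q - 5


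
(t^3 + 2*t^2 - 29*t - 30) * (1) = t^3 + 2*t^2 - 29*t - 30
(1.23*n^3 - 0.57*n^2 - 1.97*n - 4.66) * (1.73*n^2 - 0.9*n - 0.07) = 2.1279*n^5 - 2.0931*n^4 - 2.9812*n^3 - 6.2489*n^2 + 4.3319*n + 0.3262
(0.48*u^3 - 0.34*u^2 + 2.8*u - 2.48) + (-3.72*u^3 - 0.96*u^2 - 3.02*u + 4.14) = -3.24*u^3 - 1.3*u^2 - 0.22*u + 1.66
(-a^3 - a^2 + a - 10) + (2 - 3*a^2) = -a^3 - 4*a^2 + a - 8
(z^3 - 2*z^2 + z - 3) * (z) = z^4 - 2*z^3 + z^2 - 3*z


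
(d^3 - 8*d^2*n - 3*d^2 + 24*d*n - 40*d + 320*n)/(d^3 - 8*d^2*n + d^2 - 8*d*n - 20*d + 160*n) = (d - 8)/(d - 4)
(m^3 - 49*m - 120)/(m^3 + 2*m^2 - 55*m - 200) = (m + 3)/(m + 5)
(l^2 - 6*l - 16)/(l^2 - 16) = (l^2 - 6*l - 16)/(l^2 - 16)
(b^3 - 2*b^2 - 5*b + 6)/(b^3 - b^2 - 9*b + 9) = (b + 2)/(b + 3)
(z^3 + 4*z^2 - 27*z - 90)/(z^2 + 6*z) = z - 2 - 15/z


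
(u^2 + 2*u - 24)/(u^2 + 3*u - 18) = (u - 4)/(u - 3)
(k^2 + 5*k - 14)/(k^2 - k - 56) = (k - 2)/(k - 8)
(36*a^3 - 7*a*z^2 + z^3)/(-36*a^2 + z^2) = (-6*a^2 - a*z + z^2)/(6*a + z)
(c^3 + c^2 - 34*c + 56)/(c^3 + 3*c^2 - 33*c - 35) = (c^2 - 6*c + 8)/(c^2 - 4*c - 5)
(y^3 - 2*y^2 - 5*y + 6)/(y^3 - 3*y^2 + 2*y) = (y^2 - y - 6)/(y*(y - 2))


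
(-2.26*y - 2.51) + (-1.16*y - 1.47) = -3.42*y - 3.98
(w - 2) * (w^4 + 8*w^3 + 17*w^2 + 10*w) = w^5 + 6*w^4 + w^3 - 24*w^2 - 20*w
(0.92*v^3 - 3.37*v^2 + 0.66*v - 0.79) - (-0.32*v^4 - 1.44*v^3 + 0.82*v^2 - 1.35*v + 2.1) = 0.32*v^4 + 2.36*v^3 - 4.19*v^2 + 2.01*v - 2.89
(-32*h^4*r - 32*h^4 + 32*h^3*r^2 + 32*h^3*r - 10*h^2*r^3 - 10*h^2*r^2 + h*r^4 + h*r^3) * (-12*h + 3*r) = 384*h^5*r + 384*h^5 - 480*h^4*r^2 - 480*h^4*r + 216*h^3*r^3 + 216*h^3*r^2 - 42*h^2*r^4 - 42*h^2*r^3 + 3*h*r^5 + 3*h*r^4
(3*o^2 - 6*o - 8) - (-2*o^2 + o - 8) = 5*o^2 - 7*o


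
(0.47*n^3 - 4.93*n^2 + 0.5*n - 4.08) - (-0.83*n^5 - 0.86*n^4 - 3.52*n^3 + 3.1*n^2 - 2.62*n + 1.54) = 0.83*n^5 + 0.86*n^4 + 3.99*n^3 - 8.03*n^2 + 3.12*n - 5.62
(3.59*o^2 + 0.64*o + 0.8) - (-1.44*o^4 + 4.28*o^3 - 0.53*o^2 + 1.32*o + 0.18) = 1.44*o^4 - 4.28*o^3 + 4.12*o^2 - 0.68*o + 0.62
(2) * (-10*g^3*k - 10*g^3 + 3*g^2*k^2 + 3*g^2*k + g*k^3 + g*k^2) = -20*g^3*k - 20*g^3 + 6*g^2*k^2 + 6*g^2*k + 2*g*k^3 + 2*g*k^2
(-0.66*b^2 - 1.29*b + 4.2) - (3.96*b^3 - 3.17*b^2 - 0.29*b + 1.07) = -3.96*b^3 + 2.51*b^2 - 1.0*b + 3.13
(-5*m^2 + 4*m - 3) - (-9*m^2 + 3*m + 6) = 4*m^2 + m - 9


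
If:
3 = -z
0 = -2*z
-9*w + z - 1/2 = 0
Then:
No Solution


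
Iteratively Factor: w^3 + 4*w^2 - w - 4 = (w + 1)*(w^2 + 3*w - 4) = (w - 1)*(w + 1)*(w + 4)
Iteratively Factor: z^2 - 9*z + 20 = (z - 4)*(z - 5)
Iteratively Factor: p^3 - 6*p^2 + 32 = (p - 4)*(p^2 - 2*p - 8) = (p - 4)^2*(p + 2)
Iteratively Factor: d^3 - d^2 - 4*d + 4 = (d + 2)*(d^2 - 3*d + 2) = (d - 2)*(d + 2)*(d - 1)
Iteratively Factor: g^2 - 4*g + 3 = (g - 3)*(g - 1)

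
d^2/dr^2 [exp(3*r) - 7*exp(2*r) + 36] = (9*exp(r) - 28)*exp(2*r)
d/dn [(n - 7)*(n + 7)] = 2*n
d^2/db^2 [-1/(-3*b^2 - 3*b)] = 2*(-b*(b + 1) + (2*b + 1)^2)/(3*b^3*(b + 1)^3)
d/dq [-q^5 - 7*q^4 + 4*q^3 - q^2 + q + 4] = -5*q^4 - 28*q^3 + 12*q^2 - 2*q + 1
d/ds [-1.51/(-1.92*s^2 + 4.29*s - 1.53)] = (6.4779 - 5.7984*s)/(1.92*s^2 - 4.29*s + 1.53)^2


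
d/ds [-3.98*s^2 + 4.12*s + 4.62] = 4.12 - 7.96*s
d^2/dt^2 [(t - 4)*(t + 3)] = 2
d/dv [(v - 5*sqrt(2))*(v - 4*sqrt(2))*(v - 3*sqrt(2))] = 3*v^2 - 24*sqrt(2)*v + 94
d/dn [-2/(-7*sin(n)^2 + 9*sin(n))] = 2*(9 - 14*sin(n))*cos(n)/((7*sin(n) - 9)^2*sin(n)^2)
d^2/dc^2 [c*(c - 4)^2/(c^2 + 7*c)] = 242/(c^3 + 21*c^2 + 147*c + 343)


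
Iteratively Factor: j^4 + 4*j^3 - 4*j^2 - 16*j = (j)*(j^3 + 4*j^2 - 4*j - 16) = j*(j - 2)*(j^2 + 6*j + 8) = j*(j - 2)*(j + 2)*(j + 4)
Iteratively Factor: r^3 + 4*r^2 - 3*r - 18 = (r + 3)*(r^2 + r - 6) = (r - 2)*(r + 3)*(r + 3)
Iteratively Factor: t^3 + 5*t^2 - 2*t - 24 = (t + 4)*(t^2 + t - 6) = (t + 3)*(t + 4)*(t - 2)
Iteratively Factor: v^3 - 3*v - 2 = (v + 1)*(v^2 - v - 2) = (v - 2)*(v + 1)*(v + 1)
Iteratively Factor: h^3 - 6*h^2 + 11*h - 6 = (h - 1)*(h^2 - 5*h + 6) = (h - 2)*(h - 1)*(h - 3)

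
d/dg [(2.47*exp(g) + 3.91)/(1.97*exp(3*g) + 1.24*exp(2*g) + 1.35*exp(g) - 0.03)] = (-(2.47*exp(g) + 3.91)*(5.91*exp(2*g) + 2.48*exp(g) + 1.35) + 4.8659*exp(3*g) + 3.0628*exp(2*g) + 3.3345*exp(g) - 0.0741)*exp(g)/(1.97*exp(3*g) + 1.24*exp(2*g) + 1.35*exp(g) - 0.03)^2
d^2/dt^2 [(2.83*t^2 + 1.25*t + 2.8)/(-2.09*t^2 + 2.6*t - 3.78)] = (-41.67669*t^3 + 60.761316*t^2 + 150.5427*t - 99.057224)/(9.129329*t^6 - 34.07118*t^5 + 91.919454*t^4 - 140.81912*t^3 + 166.246668*t^2 - 111.44952*t + 54.010152)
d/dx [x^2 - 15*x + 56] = 2*x - 15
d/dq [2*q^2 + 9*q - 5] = 4*q + 9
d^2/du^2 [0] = 0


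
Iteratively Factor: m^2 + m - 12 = (m - 3)*(m + 4)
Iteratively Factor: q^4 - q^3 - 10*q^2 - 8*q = (q + 1)*(q^3 - 2*q^2 - 8*q) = (q - 4)*(q + 1)*(q^2 + 2*q) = (q - 4)*(q + 1)*(q + 2)*(q)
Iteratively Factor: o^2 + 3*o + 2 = (o + 1)*(o + 2)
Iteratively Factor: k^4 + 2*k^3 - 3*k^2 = (k)*(k^3 + 2*k^2 - 3*k) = k*(k - 1)*(k^2 + 3*k) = k*(k - 1)*(k + 3)*(k)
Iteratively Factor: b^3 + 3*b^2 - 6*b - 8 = (b - 2)*(b^2 + 5*b + 4) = (b - 2)*(b + 4)*(b + 1)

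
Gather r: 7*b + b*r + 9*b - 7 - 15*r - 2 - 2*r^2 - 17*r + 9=16*b - 2*r^2 + r*(b - 32)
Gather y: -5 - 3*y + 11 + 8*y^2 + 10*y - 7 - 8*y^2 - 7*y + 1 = 0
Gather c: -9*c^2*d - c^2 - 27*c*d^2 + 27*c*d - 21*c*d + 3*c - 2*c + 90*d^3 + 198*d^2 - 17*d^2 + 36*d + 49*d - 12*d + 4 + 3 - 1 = c^2*(-9*d - 1) + c*(-27*d^2 + 6*d + 1) + 90*d^3 + 181*d^2 + 73*d + 6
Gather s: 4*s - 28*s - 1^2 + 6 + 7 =12 - 24*s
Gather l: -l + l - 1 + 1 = 0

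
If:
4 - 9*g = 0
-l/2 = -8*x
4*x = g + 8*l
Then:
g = 4/9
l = -16/279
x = -1/279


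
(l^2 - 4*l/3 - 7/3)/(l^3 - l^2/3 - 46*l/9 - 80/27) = 9*(-3*l^2 + 4*l + 7)/(-27*l^3 + 9*l^2 + 138*l + 80)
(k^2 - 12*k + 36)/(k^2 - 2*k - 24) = (k - 6)/(k + 4)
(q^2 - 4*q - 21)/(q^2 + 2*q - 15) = (q^2 - 4*q - 21)/(q^2 + 2*q - 15)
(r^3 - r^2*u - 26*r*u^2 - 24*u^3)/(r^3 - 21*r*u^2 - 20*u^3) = (r - 6*u)/(r - 5*u)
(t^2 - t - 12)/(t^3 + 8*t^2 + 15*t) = (t - 4)/(t*(t + 5))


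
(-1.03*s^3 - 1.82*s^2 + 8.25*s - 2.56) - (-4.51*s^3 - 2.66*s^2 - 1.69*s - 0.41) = 3.48*s^3 + 0.84*s^2 + 9.94*s - 2.15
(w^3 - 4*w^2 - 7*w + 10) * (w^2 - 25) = w^5 - 4*w^4 - 32*w^3 + 110*w^2 + 175*w - 250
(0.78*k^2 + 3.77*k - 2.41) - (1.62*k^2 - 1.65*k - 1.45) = -0.84*k^2 + 5.42*k - 0.96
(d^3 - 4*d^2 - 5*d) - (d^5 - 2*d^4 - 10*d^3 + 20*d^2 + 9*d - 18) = -d^5 + 2*d^4 + 11*d^3 - 24*d^2 - 14*d + 18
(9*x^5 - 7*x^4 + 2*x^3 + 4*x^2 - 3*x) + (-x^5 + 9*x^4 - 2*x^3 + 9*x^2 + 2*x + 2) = 8*x^5 + 2*x^4 + 13*x^2 - x + 2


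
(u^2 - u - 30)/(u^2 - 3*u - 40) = (u - 6)/(u - 8)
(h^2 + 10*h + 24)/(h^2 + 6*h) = (h + 4)/h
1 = 1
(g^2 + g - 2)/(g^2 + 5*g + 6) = (g - 1)/(g + 3)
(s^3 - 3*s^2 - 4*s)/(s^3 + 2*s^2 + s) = (s - 4)/(s + 1)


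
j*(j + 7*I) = j^2 + 7*I*j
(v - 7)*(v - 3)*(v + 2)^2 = v^4 - 6*v^3 - 15*v^2 + 44*v + 84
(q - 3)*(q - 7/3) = q^2 - 16*q/3 + 7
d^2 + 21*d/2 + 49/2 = (d + 7/2)*(d + 7)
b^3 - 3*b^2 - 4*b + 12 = (b - 3)*(b - 2)*(b + 2)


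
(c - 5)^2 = c^2 - 10*c + 25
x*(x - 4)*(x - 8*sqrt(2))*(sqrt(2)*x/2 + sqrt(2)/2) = sqrt(2)*x^4/2 - 8*x^3 - 3*sqrt(2)*x^3/2 - 2*sqrt(2)*x^2 + 24*x^2 + 32*x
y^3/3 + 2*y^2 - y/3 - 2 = (y/3 + 1/3)*(y - 1)*(y + 6)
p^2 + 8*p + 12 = (p + 2)*(p + 6)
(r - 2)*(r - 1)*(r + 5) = r^3 + 2*r^2 - 13*r + 10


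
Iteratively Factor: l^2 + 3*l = (l)*(l + 3)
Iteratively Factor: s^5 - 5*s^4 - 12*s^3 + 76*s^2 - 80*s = (s - 2)*(s^4 - 3*s^3 - 18*s^2 + 40*s) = s*(s - 2)*(s^3 - 3*s^2 - 18*s + 40) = s*(s - 2)*(s + 4)*(s^2 - 7*s + 10) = s*(s - 2)^2*(s + 4)*(s - 5)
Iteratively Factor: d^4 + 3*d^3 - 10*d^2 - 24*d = (d - 3)*(d^3 + 6*d^2 + 8*d) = (d - 3)*(d + 4)*(d^2 + 2*d) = (d - 3)*(d + 2)*(d + 4)*(d)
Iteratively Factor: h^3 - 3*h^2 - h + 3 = (h + 1)*(h^2 - 4*h + 3) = (h - 1)*(h + 1)*(h - 3)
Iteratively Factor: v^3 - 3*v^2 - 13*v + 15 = (v + 3)*(v^2 - 6*v + 5) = (v - 5)*(v + 3)*(v - 1)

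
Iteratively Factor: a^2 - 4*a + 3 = (a - 3)*(a - 1)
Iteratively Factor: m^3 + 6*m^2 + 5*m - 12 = (m + 3)*(m^2 + 3*m - 4) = (m - 1)*(m + 3)*(m + 4)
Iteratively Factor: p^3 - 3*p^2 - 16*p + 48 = (p - 3)*(p^2 - 16) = (p - 4)*(p - 3)*(p + 4)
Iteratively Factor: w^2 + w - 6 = (w + 3)*(w - 2)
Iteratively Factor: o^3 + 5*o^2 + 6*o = (o + 3)*(o^2 + 2*o) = (o + 2)*(o + 3)*(o)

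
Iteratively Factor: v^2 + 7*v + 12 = (v + 3)*(v + 4)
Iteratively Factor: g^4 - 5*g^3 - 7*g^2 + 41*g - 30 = (g - 5)*(g^3 - 7*g + 6) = (g - 5)*(g - 2)*(g^2 + 2*g - 3) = (g - 5)*(g - 2)*(g - 1)*(g + 3)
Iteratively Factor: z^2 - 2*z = (z)*(z - 2)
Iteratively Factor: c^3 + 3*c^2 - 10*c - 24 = (c + 2)*(c^2 + c - 12) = (c + 2)*(c + 4)*(c - 3)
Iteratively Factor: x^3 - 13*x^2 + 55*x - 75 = (x - 5)*(x^2 - 8*x + 15) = (x - 5)*(x - 3)*(x - 5)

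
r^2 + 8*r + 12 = (r + 2)*(r + 6)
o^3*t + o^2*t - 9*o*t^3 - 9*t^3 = (o - 3*t)*(o + 3*t)*(o*t + t)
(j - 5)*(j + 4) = j^2 - j - 20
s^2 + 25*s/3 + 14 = (s + 7/3)*(s + 6)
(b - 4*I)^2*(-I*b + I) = -I*b^3 - 8*b^2 + I*b^2 + 8*b + 16*I*b - 16*I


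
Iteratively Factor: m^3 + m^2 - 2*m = (m)*(m^2 + m - 2) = m*(m + 2)*(m - 1)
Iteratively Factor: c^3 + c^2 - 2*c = (c)*(c^2 + c - 2) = c*(c - 1)*(c + 2)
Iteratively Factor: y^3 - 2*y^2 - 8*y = (y - 4)*(y^2 + 2*y) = y*(y - 4)*(y + 2)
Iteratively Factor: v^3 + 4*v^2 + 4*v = (v + 2)*(v^2 + 2*v) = v*(v + 2)*(v + 2)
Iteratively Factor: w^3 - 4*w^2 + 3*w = (w)*(w^2 - 4*w + 3) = w*(w - 3)*(w - 1)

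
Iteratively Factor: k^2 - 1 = (k + 1)*(k - 1)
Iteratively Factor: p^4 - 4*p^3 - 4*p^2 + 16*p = (p)*(p^3 - 4*p^2 - 4*p + 16) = p*(p - 2)*(p^2 - 2*p - 8) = p*(p - 4)*(p - 2)*(p + 2)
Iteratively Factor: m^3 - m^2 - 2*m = (m - 2)*(m^2 + m) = (m - 2)*(m + 1)*(m)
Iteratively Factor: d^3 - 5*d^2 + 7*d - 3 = (d - 3)*(d^2 - 2*d + 1) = (d - 3)*(d - 1)*(d - 1)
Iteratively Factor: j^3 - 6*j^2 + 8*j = (j - 2)*(j^2 - 4*j) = j*(j - 2)*(j - 4)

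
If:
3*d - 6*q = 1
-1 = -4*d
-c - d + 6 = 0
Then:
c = 23/4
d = 1/4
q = -1/24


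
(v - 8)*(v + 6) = v^2 - 2*v - 48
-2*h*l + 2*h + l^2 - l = (-2*h + l)*(l - 1)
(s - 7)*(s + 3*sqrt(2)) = s^2 - 7*s + 3*sqrt(2)*s - 21*sqrt(2)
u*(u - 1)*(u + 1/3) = u^3 - 2*u^2/3 - u/3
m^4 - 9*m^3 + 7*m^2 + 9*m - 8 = (m - 8)*(m - 1)^2*(m + 1)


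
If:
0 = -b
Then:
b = 0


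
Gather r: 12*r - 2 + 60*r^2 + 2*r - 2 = 60*r^2 + 14*r - 4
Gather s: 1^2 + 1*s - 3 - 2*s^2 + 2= -2*s^2 + s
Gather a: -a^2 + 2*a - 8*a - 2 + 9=-a^2 - 6*a + 7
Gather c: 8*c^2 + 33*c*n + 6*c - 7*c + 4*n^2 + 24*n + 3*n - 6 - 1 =8*c^2 + c*(33*n - 1) + 4*n^2 + 27*n - 7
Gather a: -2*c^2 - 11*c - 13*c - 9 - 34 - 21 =-2*c^2 - 24*c - 64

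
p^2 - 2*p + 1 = (p - 1)^2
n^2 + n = n*(n + 1)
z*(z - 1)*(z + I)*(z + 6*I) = z^4 - z^3 + 7*I*z^3 - 6*z^2 - 7*I*z^2 + 6*z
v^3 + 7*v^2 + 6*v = v*(v + 1)*(v + 6)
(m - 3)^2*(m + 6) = m^3 - 27*m + 54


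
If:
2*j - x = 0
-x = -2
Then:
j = 1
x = 2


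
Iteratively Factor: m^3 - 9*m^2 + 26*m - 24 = (m - 3)*(m^2 - 6*m + 8) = (m - 3)*(m - 2)*(m - 4)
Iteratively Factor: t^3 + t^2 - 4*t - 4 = (t + 1)*(t^2 - 4) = (t - 2)*(t + 1)*(t + 2)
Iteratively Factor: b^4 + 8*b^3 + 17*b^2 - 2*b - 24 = (b + 4)*(b^3 + 4*b^2 + b - 6) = (b + 3)*(b + 4)*(b^2 + b - 2) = (b + 2)*(b + 3)*(b + 4)*(b - 1)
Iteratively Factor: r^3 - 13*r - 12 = (r + 3)*(r^2 - 3*r - 4) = (r - 4)*(r + 3)*(r + 1)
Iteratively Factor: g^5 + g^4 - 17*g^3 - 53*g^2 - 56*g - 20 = (g + 2)*(g^4 - g^3 - 15*g^2 - 23*g - 10) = (g - 5)*(g + 2)*(g^3 + 4*g^2 + 5*g + 2) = (g - 5)*(g + 1)*(g + 2)*(g^2 + 3*g + 2) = (g - 5)*(g + 1)*(g + 2)^2*(g + 1)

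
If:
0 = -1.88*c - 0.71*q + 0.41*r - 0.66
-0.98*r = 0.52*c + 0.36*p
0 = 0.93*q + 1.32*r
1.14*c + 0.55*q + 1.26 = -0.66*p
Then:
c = 0.02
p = -1.36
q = -0.70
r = 0.49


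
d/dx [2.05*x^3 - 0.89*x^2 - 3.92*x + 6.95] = 6.15*x^2 - 1.78*x - 3.92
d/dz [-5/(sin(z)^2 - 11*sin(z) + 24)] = 5*(2*sin(z) - 11)*cos(z)/(sin(z)^2 - 11*sin(z) + 24)^2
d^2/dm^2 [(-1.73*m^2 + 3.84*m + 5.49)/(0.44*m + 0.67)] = -1.69153/(0.085184*m^3 + 0.389136*m^2 + 0.592548*m + 0.300763)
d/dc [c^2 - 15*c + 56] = 2*c - 15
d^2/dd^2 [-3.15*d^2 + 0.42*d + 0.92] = -6.30000000000000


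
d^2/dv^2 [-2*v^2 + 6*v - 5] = -4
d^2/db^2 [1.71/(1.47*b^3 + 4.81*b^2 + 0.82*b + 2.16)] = (-(15.0822*b + 16.4502)*(1.47*b^3 + 4.81*b^2 + 0.82*b + 2.16) + 1.71*(4.41*b^2 + 9.62*b + 0.82)*(8.82*b^2 + 19.24*b + 1.64))/(1.47*b^3 + 4.81*b^2 + 0.82*b + 2.16)^3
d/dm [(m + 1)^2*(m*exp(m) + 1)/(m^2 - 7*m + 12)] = (m + 1)*(-(m + 1)*(2*m - 7)*(m*exp(m) + 1) + (m^2 - 7*m + 12)*(2*m*exp(m) + (m + 1)^2*exp(m) + 2))/(m^2 - 7*m + 12)^2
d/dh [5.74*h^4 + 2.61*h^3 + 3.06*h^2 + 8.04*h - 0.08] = 22.96*h^3 + 7.83*h^2 + 6.12*h + 8.04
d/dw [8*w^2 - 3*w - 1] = 16*w - 3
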